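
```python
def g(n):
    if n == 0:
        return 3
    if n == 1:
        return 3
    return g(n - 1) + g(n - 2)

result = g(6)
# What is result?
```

Build up from base cases: g(0)=3, g(1)=3, g(2)=6, g(3)=9, g(4)=15, g(5)=24, g(6)=39

Answer: 39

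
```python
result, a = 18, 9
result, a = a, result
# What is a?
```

Trace:
`result, a = 18, 9` → result = 18; a = 9
`result, a = a, result` → result = 9; a = 18
So a = 18

Answer: 18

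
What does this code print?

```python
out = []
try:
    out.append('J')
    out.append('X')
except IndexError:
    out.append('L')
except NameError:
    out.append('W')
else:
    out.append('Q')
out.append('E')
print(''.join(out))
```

Execution trace: 'J' (try body) → 'X' (try body, no exception) → 'Q' (else) → 'E' (after the try/except). Output: JXQE

Answer: JXQE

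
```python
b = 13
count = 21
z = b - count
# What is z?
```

Trace:
`b = 13` → b = 13
`count = 21` → count = 21
`z = b - count` → z = -8
So z = -8

Answer: -8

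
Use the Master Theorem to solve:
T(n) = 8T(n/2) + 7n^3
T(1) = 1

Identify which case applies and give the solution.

a=8, b=2, f(n)=7n^3. log_2(8) = 3. Since c=3 = 3, Case 2 applies: T(n) = Θ(n^log_b(a) · log n) = O(n^3 log n).

Answer: O(n^3 log n) - Case 2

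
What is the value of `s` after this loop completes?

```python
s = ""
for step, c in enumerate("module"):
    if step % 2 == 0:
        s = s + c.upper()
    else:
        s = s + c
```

Uppercase even positions in 'module'
`s` takes the values: "" → "M" → "Mo" → "MoD" → "MoDu" → "MoDuL" → "MoDuLe"

Answer: "MoDuLe"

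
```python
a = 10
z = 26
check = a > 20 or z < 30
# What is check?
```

Trace:
`a = 10` → a = 10
`z = 26` → z = 26
`check = a > 20 or z < 30` → check = True
So check = True

Answer: True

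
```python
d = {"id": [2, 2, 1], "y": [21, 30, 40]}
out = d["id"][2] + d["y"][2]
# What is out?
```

Trace:
`d = {"id": [2, 2, 1], "y": [21, 30, 40]}` → d = {'id': [2, 2, 1], 'y': [21, 30, 40]}
`out = d["id"][2] + d["y"][2]` → out = 41
So out = 41

Answer: 41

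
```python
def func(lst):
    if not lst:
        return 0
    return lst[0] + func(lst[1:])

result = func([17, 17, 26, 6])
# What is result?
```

17 + 17 + 26 + 6 + 0 = 66

Answer: 66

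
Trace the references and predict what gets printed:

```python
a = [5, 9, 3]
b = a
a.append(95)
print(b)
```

Key concept: basic list aliasing.
Step by step:
`a = [5, 9, 3]` → a = [5, 9, 3]
`b = a` → b = [5, 9, 3] (same object as a)
`a.append(95)` → a = [5, 9, 3, 95] (same object as b); b = [5, 9, 3, 95] (same object as a)
`print(b)` → prints [5, 9, 3, 95]

Answer: [5, 9, 3, 95]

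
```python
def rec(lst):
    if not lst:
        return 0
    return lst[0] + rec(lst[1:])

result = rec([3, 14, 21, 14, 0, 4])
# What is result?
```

3 + 14 + 21 + 14 + 0 + 4 + 0 = 56

Answer: 56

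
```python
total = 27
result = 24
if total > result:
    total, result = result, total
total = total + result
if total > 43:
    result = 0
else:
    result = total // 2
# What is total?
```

Trace:
`total = 27` → total = 27
`result = 24` → result = 24
`if total > result: ...` → total > result is True → total = 24; result = 27
`total = total + result` → total = 51
`if total > 43: ...` → total > 43 is True → result = 0
So total = 51

Answer: 51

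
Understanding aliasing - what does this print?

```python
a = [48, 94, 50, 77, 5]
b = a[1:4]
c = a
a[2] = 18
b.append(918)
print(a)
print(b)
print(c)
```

Key concept: slice vs alias.
Step by step:
`a = [48, 94, 50, 77, 5]` → a = [48, 94, 50, 77, 5]
`b = a[1:4]` → b = [94, 50, 77]
`c = a` → c = [48, 94, 50, 77, 5] (same object as a)
`a[2] = 18` → a = [48, 94, 18, 77, 5] (same object as c); c = [48, 94, 18, 77, 5] (same object as a)
`b.append(918)` → b = [94, 50, 77, 918]
`print(a)` → prints [48, 94, 18, 77, 5]
`print(b)` → prints [94, 50, 77, 918]
`print(c)` → prints [48, 94, 18, 77, 5]

Answer:
[48, 94, 18, 77, 5]
[94, 50, 77, 918]
[48, 94, 18, 77, 5]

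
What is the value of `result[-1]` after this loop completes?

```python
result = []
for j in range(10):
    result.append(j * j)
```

Last element of squares 0 to 9
`result` takes the values: [] → [0] → [0, 1] → [0, 1, 4] → [0, 1, 4, 9] → [0, 1, 4, 9, 16] → [0, 1, 4, 9, 16, 25] → [0, 1, 4, 9, 16, 25, 36] → [0, 1, 4, 9, 16, 25, 36, 49] → [0, 1, 4, 9, 16, 25, 36, 49, 64] → [0, 1, 4, 9, 16, 25, 36, 49, 64, 81]
So `result[-1]` = 81

Answer: 81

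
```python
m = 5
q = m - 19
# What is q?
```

Trace:
`m = 5` → m = 5
`q = m - 19` → q = -14
So q = -14

Answer: -14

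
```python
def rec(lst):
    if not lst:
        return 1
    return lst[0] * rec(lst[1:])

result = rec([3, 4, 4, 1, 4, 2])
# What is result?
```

Product over [3, 4, 4, 1, 4, 2] = 3 * 4 * 4 * 1 * 4 * 2 = 384

Answer: 384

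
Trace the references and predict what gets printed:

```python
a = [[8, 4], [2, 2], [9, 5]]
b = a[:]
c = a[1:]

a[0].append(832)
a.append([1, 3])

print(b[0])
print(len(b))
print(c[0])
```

Key concept: slice with nested mutation.
Step by step:
`a = [[8, 4], [2, 2], [9, 5]]` → a = [[8, 4], [2, 2], [9, 5]]
`b = a[:]` → b = [[8, 4], [2, 2], [9, 5]]
`c = a[1:]` → c = [[2, 2], [9, 5]]
`a[0].append(832)` → a = [[8, 4, 832], [2, 2], [9, 5]]; b = [[8, 4, 832], [2, 2], [9, 5]]
`a.append([1, 3])` → a = [[8, 4, 832], [2, 2], [9, 5], [1, 3]]
`print(b[0])` → prints [8, 4, 832]
`print(len(b))` → prints 3
`print(c[0])` → prints [2, 2]

Answer:
[8, 4, 832]
3
[2, 2]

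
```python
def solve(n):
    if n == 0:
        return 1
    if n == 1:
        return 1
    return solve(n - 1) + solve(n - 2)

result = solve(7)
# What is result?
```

Build up from base cases: solve(0)=1, solve(1)=1, solve(2)=2, solve(3)=3, solve(4)=5, solve(5)=8, solve(6)=13, ..., solve(7)=21

Answer: 21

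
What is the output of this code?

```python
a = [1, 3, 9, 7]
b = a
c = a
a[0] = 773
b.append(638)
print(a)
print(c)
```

Key concept: multiple aliases.
Step by step:
`a = [1, 3, 9, 7]` → a = [1, 3, 9, 7]
`b = a` → b = [1, 3, 9, 7] (same object as a)
`c = a` → c = [1, 3, 9, 7] (same object as a, b)
`a[0] = 773` → a = [773, 3, 9, 7] (same object as b, c); b = [773, 3, 9, 7] (same object as a, c); c = [773, 3, 9, 7] (same object as a, b)
`b.append(638)` → a = [773, 3, 9, 7, 638] (same object as b, c); b = [773, 3, 9, 7, 638] (same object as a, c); c = [773, 3, 9, 7, 638] (same object as a, b)
`print(a)` → prints [773, 3, 9, 7, 638]
`print(c)` → prints [773, 3, 9, 7, 638]

Answer:
[773, 3, 9, 7, 638]
[773, 3, 9, 7, 638]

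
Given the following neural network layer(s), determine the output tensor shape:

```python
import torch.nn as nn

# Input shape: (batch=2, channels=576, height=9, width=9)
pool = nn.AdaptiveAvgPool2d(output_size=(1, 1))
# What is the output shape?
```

Input: (2, 576, 9, 9) -> Output: (2, 576, 1, 1)

Answer: (2, 576, 1, 1)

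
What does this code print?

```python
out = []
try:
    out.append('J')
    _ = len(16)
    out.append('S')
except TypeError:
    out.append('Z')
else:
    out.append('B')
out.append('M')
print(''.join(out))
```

Execution trace: 'J' (try body) → 'Z' (except TypeError) → 'M' (after the try/except). Output: JZM

Answer: JZM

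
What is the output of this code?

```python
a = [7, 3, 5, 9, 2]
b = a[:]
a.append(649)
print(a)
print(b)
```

Key concept: slice [:] creates copy.
Step by step:
`a = [7, 3, 5, 9, 2]` → a = [7, 3, 5, 9, 2]
`b = a[:]` → b = [7, 3, 5, 9, 2]
`a.append(649)` → a = [7, 3, 5, 9, 2, 649]
`print(a)` → prints [7, 3, 5, 9, 2, 649]
`print(b)` → prints [7, 3, 5, 9, 2]

Answer:
[7, 3, 5, 9, 2, 649]
[7, 3, 5, 9, 2]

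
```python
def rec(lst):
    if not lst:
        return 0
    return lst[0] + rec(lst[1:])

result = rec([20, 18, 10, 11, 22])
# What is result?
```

20 + 18 + 10 + 11 + 22 + 0 = 81

Answer: 81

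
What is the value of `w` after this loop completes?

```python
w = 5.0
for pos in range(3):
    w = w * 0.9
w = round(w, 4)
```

Exponential decay: 5.0 * 0.9^3
`w` takes the values: 5.0 → 4.5 → 4.05 → 3.645

Answer: 3.645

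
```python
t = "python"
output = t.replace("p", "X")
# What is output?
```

Trace:
`t = "python"` → t = 'python'
`output = t.replace("p", "X")` → output = 'Xython'
So output = 'Xython'

Answer: 'Xython'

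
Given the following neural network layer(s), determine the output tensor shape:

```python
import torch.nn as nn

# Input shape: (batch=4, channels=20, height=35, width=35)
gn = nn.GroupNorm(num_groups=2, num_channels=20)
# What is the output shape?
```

Input: (4, 20, 35, 35) -> Output: (4, 20, 35, 35)

Answer: (4, 20, 35, 35)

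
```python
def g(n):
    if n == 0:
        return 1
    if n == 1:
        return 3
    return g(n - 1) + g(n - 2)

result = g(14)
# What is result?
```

Build up from base cases: g(0)=1, g(1)=3, g(2)=4, g(3)=7, g(4)=11, g(5)=18, g(6)=29, ..., g(14)=1364

Answer: 1364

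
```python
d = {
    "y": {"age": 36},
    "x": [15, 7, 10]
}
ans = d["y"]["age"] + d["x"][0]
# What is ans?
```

Trace:
`d = { ...` → d = {'y': {'age': 36}, 'x': [15, 7, 10]}
`ans = d["y"]["age"] + d["x"][0]` → ans = 51
So ans = 51

Answer: 51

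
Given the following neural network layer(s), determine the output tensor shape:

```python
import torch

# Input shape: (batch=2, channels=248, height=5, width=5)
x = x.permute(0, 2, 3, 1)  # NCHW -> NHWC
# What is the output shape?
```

Input: (2, 248, 5, 5) -> Output: (2, 5, 5, 248)

Answer: (2, 5, 5, 248)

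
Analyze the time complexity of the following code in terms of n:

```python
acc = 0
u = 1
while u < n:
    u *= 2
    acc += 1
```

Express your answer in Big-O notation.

Each loop level contributes: log n. Multiplying the contributions gives O(log n).

Answer: O(log n)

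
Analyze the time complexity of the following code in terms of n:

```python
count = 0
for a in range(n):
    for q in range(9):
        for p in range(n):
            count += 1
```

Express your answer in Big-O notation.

Each loop level contributes: n × 1 × n. Multiplying the contributions gives O(n^2).

Answer: O(n^2)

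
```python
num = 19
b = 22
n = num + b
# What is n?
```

Trace:
`num = 19` → num = 19
`b = 22` → b = 22
`n = num + b` → n = 41
So n = 41

Answer: 41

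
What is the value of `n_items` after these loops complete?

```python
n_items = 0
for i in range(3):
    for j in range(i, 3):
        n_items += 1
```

Upper triangle: 3 + 2 + ... + 1
`n_items` takes the values: 0 → 1 → 2 → 3 → 4 → 5 → 6

Answer: 6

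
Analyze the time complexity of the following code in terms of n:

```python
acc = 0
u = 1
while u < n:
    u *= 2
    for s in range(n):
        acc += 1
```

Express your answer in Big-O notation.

Each loop level contributes: log n × n. Multiplying the contributions gives O(n log n).

Answer: O(n log n)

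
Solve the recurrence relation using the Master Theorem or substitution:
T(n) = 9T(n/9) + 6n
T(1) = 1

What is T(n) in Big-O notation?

By Master Theorem: a=9, b=9, f(n)=6n. Since log_9(9) = 1 and f(n) = Θ(n^1), Case 2 applies. T(n) = O(n log n).

Answer: O(n log n)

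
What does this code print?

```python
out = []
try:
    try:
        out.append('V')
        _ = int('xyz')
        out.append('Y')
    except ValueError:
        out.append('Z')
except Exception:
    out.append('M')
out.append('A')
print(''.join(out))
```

Execution trace: 'V' (inner try body) → 'Z' (inner except ValueError) → 'A' (after the try/except). Output: VZA

Answer: VZA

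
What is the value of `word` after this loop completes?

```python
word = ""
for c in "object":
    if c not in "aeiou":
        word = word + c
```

Remove vowels from 'object'
`word` takes the values: "" → "b" → "bj" → "bjc" → "bjct"

Answer: "bjct"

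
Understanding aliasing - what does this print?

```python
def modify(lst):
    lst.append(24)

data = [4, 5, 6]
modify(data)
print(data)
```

Key concept: function modifies passed list.
Step by step:
`data = [4, 5, 6]` → data = [4, 5, 6]
`modify(data)` → data = [4, 5, 6, 24]
`print(data)` → prints [4, 5, 6, 24]

Answer: [4, 5, 6, 24]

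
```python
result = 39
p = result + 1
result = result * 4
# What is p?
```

Trace:
`result = 39` → result = 39
`p = result + 1` → p = 40
`result = result * 4` → result = 156
So p = 40

Answer: 40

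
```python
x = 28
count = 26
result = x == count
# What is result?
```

Trace:
`x = 28` → x = 28
`count = 26` → count = 26
`result = x == count` → result = False
So result = False

Answer: False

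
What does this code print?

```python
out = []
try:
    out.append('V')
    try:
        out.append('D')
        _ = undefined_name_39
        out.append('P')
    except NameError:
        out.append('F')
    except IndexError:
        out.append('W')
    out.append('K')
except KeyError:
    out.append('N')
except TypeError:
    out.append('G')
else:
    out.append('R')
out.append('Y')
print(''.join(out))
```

Execution trace: 'V' (try body) → 'D' (inner try body) → 'F' (inner except NameError) → 'K' (try body, no exception) → 'R' (else) → 'Y' (after the try/except). Output: VDFKRY

Answer: VDFKRY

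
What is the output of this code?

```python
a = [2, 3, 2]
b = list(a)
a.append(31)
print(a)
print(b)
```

Key concept: list() constructor creates copy.
Step by step:
`a = [2, 3, 2]` → a = [2, 3, 2]
`b = list(a)` → b = [2, 3, 2]
`a.append(31)` → a = [2, 3, 2, 31]
`print(a)` → prints [2, 3, 2, 31]
`print(b)` → prints [2, 3, 2]

Answer:
[2, 3, 2, 31]
[2, 3, 2]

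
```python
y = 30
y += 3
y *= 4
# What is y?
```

Trace:
`y = 30` → y = 30
`y += 3` → y = 33
`y *= 4` → y = 132
So y = 132

Answer: 132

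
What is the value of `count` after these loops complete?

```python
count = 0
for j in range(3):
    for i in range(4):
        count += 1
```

3 * 4 = 12
`count` takes the values: 0 → 1 → 2 → 3 → 4 → 5 → 6 → 7 → 8 → 9 → 10 → 11 → 12

Answer: 12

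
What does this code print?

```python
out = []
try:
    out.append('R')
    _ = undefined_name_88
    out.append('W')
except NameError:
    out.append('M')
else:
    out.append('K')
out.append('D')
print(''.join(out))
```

Execution trace: 'R' (try body) → 'M' (except NameError) → 'D' (after the try/except). Output: RMD

Answer: RMD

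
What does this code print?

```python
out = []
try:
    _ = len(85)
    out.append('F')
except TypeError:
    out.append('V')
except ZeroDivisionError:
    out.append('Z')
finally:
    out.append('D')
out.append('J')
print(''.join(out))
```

Execution trace: 'V' (except TypeError) → 'D' (finally) → 'J' (after the try/except). Output: VDJ

Answer: VDJ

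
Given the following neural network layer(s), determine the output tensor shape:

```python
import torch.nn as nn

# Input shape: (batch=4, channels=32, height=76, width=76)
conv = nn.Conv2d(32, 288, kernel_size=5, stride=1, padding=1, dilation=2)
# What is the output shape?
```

Input: (4, 32, 76, 76) -> Output: (4, 288, 70, 70)

Answer: (4, 288, 70, 70)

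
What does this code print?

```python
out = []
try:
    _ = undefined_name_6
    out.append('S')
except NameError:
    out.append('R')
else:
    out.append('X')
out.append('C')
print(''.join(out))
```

Execution trace: 'R' (except NameError) → 'C' (after the try/except). Output: RC

Answer: RC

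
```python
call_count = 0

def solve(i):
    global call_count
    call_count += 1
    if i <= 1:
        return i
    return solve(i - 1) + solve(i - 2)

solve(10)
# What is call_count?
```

Calls(i) = 1 + Calls(i-1) + Calls(i-2); Calls(0)=Calls(1)=1. For i=10 this gives 177.

Answer: 177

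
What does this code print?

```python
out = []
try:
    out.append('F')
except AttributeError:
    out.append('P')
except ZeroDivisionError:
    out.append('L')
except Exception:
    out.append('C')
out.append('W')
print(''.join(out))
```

Execution trace: 'F' (try body, no exception) → 'W' (after the try/except). Output: FW

Answer: FW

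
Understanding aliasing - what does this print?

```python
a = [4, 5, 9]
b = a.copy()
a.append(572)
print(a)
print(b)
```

Key concept: list.copy() creates independent copy.
Step by step:
`a = [4, 5, 9]` → a = [4, 5, 9]
`b = a.copy()` → b = [4, 5, 9]
`a.append(572)` → a = [4, 5, 9, 572]
`print(a)` → prints [4, 5, 9, 572]
`print(b)` → prints [4, 5, 9]

Answer:
[4, 5, 9, 572]
[4, 5, 9]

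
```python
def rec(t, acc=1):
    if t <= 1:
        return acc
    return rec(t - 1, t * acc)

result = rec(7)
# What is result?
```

Accumulator trace (n, acc): (7, 1) -> (6, 7) -> (5, 42) -> (4, 210) -> (3, 840) -> (2, 2520) -> (1, 5040) -> return 5040

Answer: 5040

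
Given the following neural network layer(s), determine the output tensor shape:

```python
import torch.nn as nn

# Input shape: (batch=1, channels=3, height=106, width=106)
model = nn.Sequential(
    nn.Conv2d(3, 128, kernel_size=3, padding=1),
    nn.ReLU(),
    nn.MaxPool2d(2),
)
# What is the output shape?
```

Input: (1, 3, 106, 106) -> after Conv2d: (1, 128, 106, 106) -> after ReLU: (1, 128, 106, 106) -> Output: (1, 128, 53, 53)

Answer: (1, 128, 53, 53)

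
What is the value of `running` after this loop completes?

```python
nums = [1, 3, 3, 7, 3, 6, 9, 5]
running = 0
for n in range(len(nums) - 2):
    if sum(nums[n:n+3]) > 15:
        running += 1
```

Count windows with sum > 15
`running` takes the values: 0 → 1 → 2 → 3

Answer: 3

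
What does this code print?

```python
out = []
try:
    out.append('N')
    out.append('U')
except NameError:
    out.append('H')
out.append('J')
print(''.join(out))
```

Execution trace: 'N' (try body) → 'U' (try body, no exception) → 'J' (after the try/except). Output: NUJ

Answer: NUJ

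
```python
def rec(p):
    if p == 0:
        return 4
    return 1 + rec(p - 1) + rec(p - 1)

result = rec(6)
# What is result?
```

rec(p) = 1 + 2·rec(p-1), rec(0)=4. Closed form: (4+1)·2^6 - 1 = 319.

Answer: 319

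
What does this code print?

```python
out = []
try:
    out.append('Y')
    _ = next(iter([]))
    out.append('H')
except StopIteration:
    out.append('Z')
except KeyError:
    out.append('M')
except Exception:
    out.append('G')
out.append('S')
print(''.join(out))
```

Execution trace: 'Y' (try body) → 'Z' (except StopIteration) → 'S' (after the try/except). Output: YZS

Answer: YZS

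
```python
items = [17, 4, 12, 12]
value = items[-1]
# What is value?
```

Trace:
`items = [17, 4, 12, 12]` → items = [17, 4, 12, 12]
`value = items[-1]` → value = 12
So value = 12

Answer: 12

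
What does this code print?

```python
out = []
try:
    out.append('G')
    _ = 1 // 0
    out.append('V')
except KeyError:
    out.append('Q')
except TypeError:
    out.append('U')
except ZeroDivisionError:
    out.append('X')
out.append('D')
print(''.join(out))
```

Execution trace: 'G' (try body) → 'X' (except ZeroDivisionError) → 'D' (after the try/except). Output: GXD

Answer: GXD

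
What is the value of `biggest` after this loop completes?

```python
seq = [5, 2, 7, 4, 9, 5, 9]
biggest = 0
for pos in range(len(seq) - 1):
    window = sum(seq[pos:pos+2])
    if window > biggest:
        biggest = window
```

Max sum of 2-element window in [5, 2, 7, 4, 9, 5, 9]
`biggest` takes the values: 0 → 7 → 9 → 11 → 13 → 14

Answer: 14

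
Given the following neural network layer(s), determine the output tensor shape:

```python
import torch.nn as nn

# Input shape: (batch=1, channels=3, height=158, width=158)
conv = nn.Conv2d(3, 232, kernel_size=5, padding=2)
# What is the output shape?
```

Input: (1, 3, 158, 158) -> Output: (1, 232, 158, 158)

Answer: (1, 232, 158, 158)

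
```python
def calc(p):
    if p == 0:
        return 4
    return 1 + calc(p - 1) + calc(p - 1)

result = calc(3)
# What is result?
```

calc(p) = 1 + 2·calc(p-1), calc(0)=4. Closed form: (4+1)·2^3 - 1 = 39.

Answer: 39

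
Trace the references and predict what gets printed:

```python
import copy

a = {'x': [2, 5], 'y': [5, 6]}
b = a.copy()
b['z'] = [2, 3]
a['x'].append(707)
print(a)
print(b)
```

Key concept: shallow copy of dict with mutable values.
Step by step:
`a = {'x': [2, 5], 'y': [5, 6]}` → a = {'x': [2, 5], 'y': [5, 6]}
`b = a.copy()` → b = {'x': [2, 5], 'y': [5, 6]}
`b['z'] = [2, 3]` → b = {'x': [2, 5], 'y': [5, 6], 'z': [2, 3]}
`a['x'].append(707)` → a = {'x': [2, 5, 707], 'y': [5, 6]}; b = {'x': [2, 5, 707], 'y': [5, 6], 'z': [2, 3]}
`print(a)` → prints {'x': [2, 5, 707], 'y': [5, 6]}
`print(b)` → prints {'x': [2, 5, 707], 'y': [5, 6], 'z': [2, 3]}

Answer:
{'x': [2, 5, 707], 'y': [5, 6]}
{'x': [2, 5, 707], 'y': [5, 6], 'z': [2, 3]}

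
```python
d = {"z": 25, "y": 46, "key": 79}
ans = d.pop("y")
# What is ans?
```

Trace:
`d = {"z": 25, "y": 46, "key": 79}` → d = {'z': 25, 'y': 46, 'key': 79}
`ans = d.pop("y")` → d = {'z': 25, 'key': 79}; ans = 46
So ans = 46

Answer: 46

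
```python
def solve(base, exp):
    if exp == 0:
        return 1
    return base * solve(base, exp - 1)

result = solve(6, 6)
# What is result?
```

solve(6, 6) = 6 * 6 * 6 * 6 * 6 * 6 = 46656

Answer: 46656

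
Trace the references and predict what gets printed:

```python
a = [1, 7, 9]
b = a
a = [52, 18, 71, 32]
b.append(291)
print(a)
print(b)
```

Key concept: rebinding vs mutation: a is rebound to a new list, b still points at the original.
Step by step:
`a = [1, 7, 9]` → a = [1, 7, 9]
`b = a` → b = [1, 7, 9] (same object as a)
`a = [52, 18, 71, 32]` → a = [52, 18, 71, 32]
`b.append(291)` → b = [1, 7, 9, 291]
`print(a)` → prints [52, 18, 71, 32]
`print(b)` → prints [1, 7, 9, 291]

Answer:
[52, 18, 71, 32]
[1, 7, 9, 291]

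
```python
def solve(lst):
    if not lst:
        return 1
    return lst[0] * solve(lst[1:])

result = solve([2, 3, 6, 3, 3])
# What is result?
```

Product over [2, 3, 6, 3, 3] = 2 * 3 * 6 * 3 * 3 = 324

Answer: 324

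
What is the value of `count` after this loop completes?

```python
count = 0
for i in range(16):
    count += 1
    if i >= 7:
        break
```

Loop breaks when i reaches 7, count is 8
`count` takes the values: 0 → 1 → 2 → 3 → 4 → 5 → 6 → 7 → 8

Answer: 8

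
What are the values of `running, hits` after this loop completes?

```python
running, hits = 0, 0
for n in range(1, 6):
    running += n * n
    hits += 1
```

Sum of squares and count
`running, hits` takes the values: (0, 0) → (1, 0) → (1, 1) → (5, 1) → (5, 2) → (14, 2) → (14, 3) → (30, 3) → (30, 4) → (55, 4) → (55, 5)

Answer: 55, 5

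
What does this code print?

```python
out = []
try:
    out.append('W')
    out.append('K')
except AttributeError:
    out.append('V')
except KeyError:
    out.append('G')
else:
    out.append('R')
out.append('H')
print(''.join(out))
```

Execution trace: 'W' (try body) → 'K' (try body, no exception) → 'R' (else) → 'H' (after the try/except). Output: WKRH

Answer: WKRH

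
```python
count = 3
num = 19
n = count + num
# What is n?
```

Trace:
`count = 3` → count = 3
`num = 19` → num = 19
`n = count + num` → n = 22
So n = 22

Answer: 22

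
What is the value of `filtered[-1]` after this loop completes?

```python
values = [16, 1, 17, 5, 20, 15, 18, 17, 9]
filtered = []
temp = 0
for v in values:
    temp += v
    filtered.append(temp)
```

Cumulative sum ends at 118
`filtered` takes the values: [] → [16] → [16, 17] → [16, 17, 34] → [16, 17, 34, 39] → [16, 17, 34, 39, 59] → [16, 17, 34, 39, 59, 74] → [16, 17, 34, 39, 59, 74, 92] → [16, 17, 34, 39, 59, 74, 92, 109] → [16, 17, 34, 39, 59, 74, 92, 109, 118]
So `filtered[-1]` = 118

Answer: 118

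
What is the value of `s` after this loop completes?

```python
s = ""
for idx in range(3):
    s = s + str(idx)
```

Concatenate digits 0 to 2
`s` takes the values: "" → "0" → "01" → "012"

Answer: "012"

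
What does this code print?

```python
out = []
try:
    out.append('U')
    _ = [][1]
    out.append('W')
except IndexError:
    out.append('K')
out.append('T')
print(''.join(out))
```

Execution trace: 'U' (try body) → 'K' (except IndexError) → 'T' (after the try/except). Output: UKT

Answer: UKT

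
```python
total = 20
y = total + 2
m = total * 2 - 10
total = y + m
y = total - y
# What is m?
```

Trace:
`total = 20` → total = 20
`y = total + 2` → y = 22
`m = total * 2 - 10` → m = 30
`total = y + m` → total = 52
`y = total - y` → y = 30
So m = 30

Answer: 30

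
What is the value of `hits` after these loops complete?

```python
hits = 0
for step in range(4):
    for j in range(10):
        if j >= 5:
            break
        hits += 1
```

Inner breaks at 5, outer runs 4 times
`hits` takes the values: 0 → 1 → 2 → 3 → 4 → 5 → 6 → 7 → 8 → 9 → 10 → 11 → 12 → 13 → 14 → 15 → 16 → 17 → 18 → 19 → 20

Answer: 20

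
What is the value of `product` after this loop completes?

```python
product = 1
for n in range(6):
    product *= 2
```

2^6 = 64
`product` takes the values: 1 → 2 → 4 → 8 → 16 → 32 → 64

Answer: 64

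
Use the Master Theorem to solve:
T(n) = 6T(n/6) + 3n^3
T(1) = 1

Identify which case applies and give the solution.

a=6, b=6, f(n)=3n^3. log_6(6) = 1. Since c=3 > 1 and the regularity condition holds (6(n/6)^3 = (6/6^3)n^3 with 6/6^3 < 1), Case 3 applies: T(n) = Θ(f(n)) = O(n^3).

Answer: O(n^3) - Case 3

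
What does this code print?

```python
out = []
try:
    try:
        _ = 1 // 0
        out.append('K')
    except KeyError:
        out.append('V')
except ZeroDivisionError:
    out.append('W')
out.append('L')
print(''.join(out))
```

Execution trace: 'W' (outer except ZeroDivisionError) → 'L' (after the try/except). Output: WL

Answer: WL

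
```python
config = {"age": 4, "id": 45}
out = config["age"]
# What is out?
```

Trace:
`config = {"age": 4, "id": 45}` → config = {'age': 4, 'id': 45}
`out = config["age"]` → out = 4
So out = 4

Answer: 4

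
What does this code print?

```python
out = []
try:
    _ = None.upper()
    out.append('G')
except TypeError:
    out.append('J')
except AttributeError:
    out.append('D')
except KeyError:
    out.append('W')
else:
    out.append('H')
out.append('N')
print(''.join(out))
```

Execution trace: 'D' (except AttributeError) → 'N' (after the try/except). Output: DN

Answer: DN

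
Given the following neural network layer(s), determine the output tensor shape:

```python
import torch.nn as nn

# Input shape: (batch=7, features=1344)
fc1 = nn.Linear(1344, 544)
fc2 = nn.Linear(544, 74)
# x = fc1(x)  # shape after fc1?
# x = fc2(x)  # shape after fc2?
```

Input: (7, 1344) -> after fc1: (7, 544) -> Output: (7, 74)

Answer: (7, 74)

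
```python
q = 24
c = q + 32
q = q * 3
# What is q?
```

Trace:
`q = 24` → q = 24
`c = q + 32` → c = 56
`q = q * 3` → q = 72
So q = 72

Answer: 72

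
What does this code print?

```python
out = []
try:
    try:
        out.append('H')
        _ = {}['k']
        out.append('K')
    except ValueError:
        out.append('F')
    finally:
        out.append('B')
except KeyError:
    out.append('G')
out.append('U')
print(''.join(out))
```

Execution trace: 'H' (try body) → 'B' (finally) → 'G' (outer except KeyError) → 'U' (after the try/except). Output: HBGU

Answer: HBGU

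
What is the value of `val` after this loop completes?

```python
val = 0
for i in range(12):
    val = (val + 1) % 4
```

Increment mod 4, 12 times = 0
`val` takes the values: 0 → 1 → 2 → 3 → 0 → 1 → 2 → 3 → 0 → 1 → 2 → 3 → 0

Answer: 0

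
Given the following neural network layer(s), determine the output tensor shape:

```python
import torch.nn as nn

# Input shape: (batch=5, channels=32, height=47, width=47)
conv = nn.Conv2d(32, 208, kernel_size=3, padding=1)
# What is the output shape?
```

Input: (5, 32, 47, 47) -> Output: (5, 208, 47, 47)

Answer: (5, 208, 47, 47)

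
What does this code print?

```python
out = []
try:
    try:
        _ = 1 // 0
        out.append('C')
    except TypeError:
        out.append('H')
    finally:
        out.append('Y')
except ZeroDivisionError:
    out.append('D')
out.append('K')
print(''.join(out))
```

Execution trace: 'Y' (finally) → 'D' (outer except ZeroDivisionError) → 'K' (after the try/except). Output: YDK

Answer: YDK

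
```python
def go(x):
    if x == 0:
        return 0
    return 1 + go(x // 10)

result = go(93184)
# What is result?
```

Count of digits of 93184: 5

Answer: 5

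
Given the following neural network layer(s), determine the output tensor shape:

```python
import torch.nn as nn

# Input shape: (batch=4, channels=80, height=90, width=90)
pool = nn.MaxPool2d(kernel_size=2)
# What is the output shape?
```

Input: (4, 80, 90, 90) -> Output: (4, 80, 45, 45)

Answer: (4, 80, 45, 45)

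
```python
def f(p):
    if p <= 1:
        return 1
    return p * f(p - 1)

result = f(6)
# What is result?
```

f(6) = 6 * 5 * 4 * 3 * 2 * 1 = 720

Answer: 720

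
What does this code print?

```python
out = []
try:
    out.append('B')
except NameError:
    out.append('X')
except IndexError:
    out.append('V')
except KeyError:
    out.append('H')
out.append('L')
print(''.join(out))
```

Execution trace: 'B' (try body, no exception) → 'L' (after the try/except). Output: BL

Answer: BL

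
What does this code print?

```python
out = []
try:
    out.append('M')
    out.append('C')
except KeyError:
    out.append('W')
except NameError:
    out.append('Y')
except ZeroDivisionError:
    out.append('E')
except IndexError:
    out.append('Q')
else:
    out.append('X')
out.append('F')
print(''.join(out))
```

Execution trace: 'M' (try body) → 'C' (try body, no exception) → 'X' (else) → 'F' (after the try/except). Output: MCXF

Answer: MCXF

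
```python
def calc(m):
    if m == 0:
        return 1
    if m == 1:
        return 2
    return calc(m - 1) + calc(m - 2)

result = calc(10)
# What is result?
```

Build up from base cases: calc(0)=1, calc(1)=2, calc(2)=3, calc(3)=5, calc(4)=8, calc(5)=13, calc(6)=21, ..., calc(10)=144

Answer: 144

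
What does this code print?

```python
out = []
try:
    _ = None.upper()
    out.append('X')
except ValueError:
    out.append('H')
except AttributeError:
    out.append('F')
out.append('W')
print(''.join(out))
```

Execution trace: 'F' (except AttributeError) → 'W' (after the try/except). Output: FW

Answer: FW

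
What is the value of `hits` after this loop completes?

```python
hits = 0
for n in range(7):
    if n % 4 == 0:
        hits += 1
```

Count numbers divisible by 4 in range(7)
`hits` takes the values: 0 → 1 → 2

Answer: 2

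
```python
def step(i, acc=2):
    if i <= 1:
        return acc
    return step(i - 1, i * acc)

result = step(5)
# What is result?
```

Accumulator trace (n, acc): (5, 2) -> (4, 10) -> (3, 40) -> (2, 120) -> (1, 240) -> return 240

Answer: 240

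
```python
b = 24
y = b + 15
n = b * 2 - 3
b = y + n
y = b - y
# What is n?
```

Trace:
`b = 24` → b = 24
`y = b + 15` → y = 39
`n = b * 2 - 3` → n = 45
`b = y + n` → b = 84
`y = b - y` → y = 45
So n = 45

Answer: 45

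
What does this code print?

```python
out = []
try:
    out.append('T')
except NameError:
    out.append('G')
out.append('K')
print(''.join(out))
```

Execution trace: 'T' (try body, no exception) → 'K' (after the try/except). Output: TK

Answer: TK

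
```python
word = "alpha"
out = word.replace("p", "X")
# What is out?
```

Trace:
`word = "alpha"` → word = 'alpha'
`out = word.replace("p", "X")` → out = 'alXha'
So out = 'alXha'

Answer: 'alXha'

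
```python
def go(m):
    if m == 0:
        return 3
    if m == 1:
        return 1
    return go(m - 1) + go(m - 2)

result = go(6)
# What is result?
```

Build up from base cases: go(0)=3, go(1)=1, go(2)=4, go(3)=5, go(4)=9, go(5)=14, go(6)=23

Answer: 23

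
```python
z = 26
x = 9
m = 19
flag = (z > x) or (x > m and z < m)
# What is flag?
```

Trace:
`z = 26` → z = 26
`x = 9` → x = 9
`m = 19` → m = 19
`flag = (z > x) or (x > m and z < m)` → flag = True
So flag = True

Answer: True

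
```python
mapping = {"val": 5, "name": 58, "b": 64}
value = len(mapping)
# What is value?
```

Trace:
`mapping = {"val": 5, "name": 58, "b": 64}` → mapping = {'val': 5, 'name': 58, 'b': 64}
`value = len(mapping)` → value = 3
So value = 3

Answer: 3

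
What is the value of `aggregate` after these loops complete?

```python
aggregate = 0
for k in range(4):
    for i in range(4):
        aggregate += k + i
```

Sum of all k+i for k,i in 4x4
`aggregate` takes the values: 0 → 1 → 3 → 6 → 7 → 9 → 12 → 16 → 18 → 21 → 25 → 30 → 33 → 37 → 42 → 48

Answer: 48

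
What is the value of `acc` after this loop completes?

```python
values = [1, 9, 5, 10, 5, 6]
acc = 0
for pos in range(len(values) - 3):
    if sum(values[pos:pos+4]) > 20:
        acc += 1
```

Count windows with sum > 20
`acc` takes the values: 0 → 1 → 2 → 3

Answer: 3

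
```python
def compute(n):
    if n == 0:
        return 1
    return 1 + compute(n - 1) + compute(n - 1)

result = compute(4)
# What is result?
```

compute(n) = 1 + 2·compute(n-1), compute(0)=1. Closed form: (1+1)·2^4 - 1 = 31.

Answer: 31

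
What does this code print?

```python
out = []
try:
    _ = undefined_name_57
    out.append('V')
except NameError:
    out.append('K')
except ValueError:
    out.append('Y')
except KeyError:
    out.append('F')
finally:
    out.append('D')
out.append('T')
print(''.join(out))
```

Execution trace: 'K' (except NameError) → 'D' (finally) → 'T' (after the try/except). Output: KDT

Answer: KDT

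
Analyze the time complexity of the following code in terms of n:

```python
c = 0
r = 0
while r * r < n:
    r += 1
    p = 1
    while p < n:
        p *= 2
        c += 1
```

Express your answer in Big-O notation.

Each loop level contributes: √n × log n. Multiplying the contributions gives O(√n log n).

Answer: O(√n log n)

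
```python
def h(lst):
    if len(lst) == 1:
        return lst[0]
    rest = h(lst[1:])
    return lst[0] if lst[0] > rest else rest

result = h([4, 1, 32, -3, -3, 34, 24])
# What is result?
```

Recursive max over [4, 1, 32, -3, -3, 34, 24] = 34

Answer: 34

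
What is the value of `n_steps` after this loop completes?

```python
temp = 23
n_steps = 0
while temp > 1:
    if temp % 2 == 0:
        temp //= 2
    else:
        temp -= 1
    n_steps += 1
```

Steps to reduce 23 to 1
`n_steps` takes the values: 0 → 1 → 2 → 3 → 4 → 5 → 6 → 7

Answer: 7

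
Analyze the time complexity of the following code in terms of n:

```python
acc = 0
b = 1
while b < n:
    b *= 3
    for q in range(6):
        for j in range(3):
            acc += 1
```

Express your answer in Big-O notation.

Each loop level contributes: log n × 1 × 1. Multiplying the contributions gives O(log n).

Answer: O(log n)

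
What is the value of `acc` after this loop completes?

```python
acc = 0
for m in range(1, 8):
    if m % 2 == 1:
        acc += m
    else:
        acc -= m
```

Add odd, subtract even
`acc` takes the values: 0 → 1 → -1 → 2 → -2 → 3 → -3 → 4

Answer: 4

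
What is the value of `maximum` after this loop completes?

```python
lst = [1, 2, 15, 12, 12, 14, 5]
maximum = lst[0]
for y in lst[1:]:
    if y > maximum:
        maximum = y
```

Maximum of [1, 2, 15, 12, 12, 14, 5]
`maximum` takes the values: 1 → 2 → 15

Answer: 15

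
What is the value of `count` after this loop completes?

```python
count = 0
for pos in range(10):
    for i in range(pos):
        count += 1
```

Triangle number: 0+1+2+...+9
`count` takes the values: 0 → 1 → 2 → 3 → 4 → 5 → 6 → 7 → 8 → 9 → 10 → 11 → 12 → 13 → 14 → 15 → 16 → 17 → 18 → 19 → 20 → 21 → 22 → 23 → 24 → 25 → 26 → 27 → 28 → 29 → … → 41 → 42 → 43 → 44 → 45

Answer: 45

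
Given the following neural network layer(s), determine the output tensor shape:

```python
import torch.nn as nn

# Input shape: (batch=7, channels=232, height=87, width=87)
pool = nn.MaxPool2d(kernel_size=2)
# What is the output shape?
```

Input: (7, 232, 87, 87) -> Output: (7, 232, 43, 43)

Answer: (7, 232, 43, 43)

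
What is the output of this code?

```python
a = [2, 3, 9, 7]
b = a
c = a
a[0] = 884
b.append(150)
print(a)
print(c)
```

Key concept: multiple aliases.
Step by step:
`a = [2, 3, 9, 7]` → a = [2, 3, 9, 7]
`b = a` → b = [2, 3, 9, 7] (same object as a)
`c = a` → c = [2, 3, 9, 7] (same object as a, b)
`a[0] = 884` → a = [884, 3, 9, 7] (same object as b, c); b = [884, 3, 9, 7] (same object as a, c); c = [884, 3, 9, 7] (same object as a, b)
`b.append(150)` → a = [884, 3, 9, 7, 150] (same object as b, c); b = [884, 3, 9, 7, 150] (same object as a, c); c = [884, 3, 9, 7, 150] (same object as a, b)
`print(a)` → prints [884, 3, 9, 7, 150]
`print(c)` → prints [884, 3, 9, 7, 150]

Answer:
[884, 3, 9, 7, 150]
[884, 3, 9, 7, 150]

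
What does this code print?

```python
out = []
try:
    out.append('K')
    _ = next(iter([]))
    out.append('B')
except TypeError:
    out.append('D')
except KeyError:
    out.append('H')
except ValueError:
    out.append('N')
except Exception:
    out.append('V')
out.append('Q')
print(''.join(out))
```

Execution trace: 'K' (try body) → 'V' (except Exception) → 'Q' (after the try/except). Output: KVQ

Answer: KVQ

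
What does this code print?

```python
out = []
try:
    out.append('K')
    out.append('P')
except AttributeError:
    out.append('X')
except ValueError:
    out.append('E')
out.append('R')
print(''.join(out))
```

Execution trace: 'K' (try body) → 'P' (try body, no exception) → 'R' (after the try/except). Output: KPR

Answer: KPR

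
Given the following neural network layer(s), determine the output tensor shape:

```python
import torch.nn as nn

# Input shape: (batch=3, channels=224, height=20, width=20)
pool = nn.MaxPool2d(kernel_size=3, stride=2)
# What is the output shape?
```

Input: (3, 224, 20, 20) -> Output: (3, 224, 9, 9)

Answer: (3, 224, 9, 9)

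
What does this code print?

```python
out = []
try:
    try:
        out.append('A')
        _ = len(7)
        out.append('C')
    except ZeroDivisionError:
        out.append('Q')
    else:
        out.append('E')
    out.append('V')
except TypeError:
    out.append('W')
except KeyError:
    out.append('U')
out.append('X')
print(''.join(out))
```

Execution trace: 'A' (inner try body) → 'W' (except TypeError) → 'X' (after the try/except). Output: AWX

Answer: AWX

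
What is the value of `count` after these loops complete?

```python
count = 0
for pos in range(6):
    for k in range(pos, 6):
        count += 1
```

Upper triangle: 6 + 5 + ... + 1
`count` takes the values: 0 → 1 → 2 → 3 → 4 → 5 → 6 → 7 → 8 → 9 → 10 → 11 → 12 → 13 → 14 → 15 → 16 → 17 → 18 → 19 → 20 → 21

Answer: 21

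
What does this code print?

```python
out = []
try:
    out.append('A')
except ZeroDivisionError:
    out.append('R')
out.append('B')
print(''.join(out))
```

Execution trace: 'A' (try body, no exception) → 'B' (after the try/except). Output: AB

Answer: AB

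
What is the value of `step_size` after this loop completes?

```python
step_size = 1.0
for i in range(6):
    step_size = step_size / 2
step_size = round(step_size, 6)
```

Halving LR 6 times: 1 / 2^6
`step_size` takes the values: 1.0 → 0.5 → 0.25 → 0.125 → 0.0625 → 0.03125 → 0.015625

Answer: 0.015625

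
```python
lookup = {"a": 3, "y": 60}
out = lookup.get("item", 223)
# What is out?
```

Trace:
`lookup = {"a": 3, "y": 60}` → lookup = {'a': 3, 'y': 60}
`out = lookup.get("item", 223)` → out = 223
So out = 223

Answer: 223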